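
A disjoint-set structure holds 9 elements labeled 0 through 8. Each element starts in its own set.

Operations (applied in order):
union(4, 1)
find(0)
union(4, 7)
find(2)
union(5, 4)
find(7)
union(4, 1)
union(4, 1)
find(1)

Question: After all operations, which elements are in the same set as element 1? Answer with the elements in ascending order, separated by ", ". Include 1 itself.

Answer: 1, 4, 5, 7

Derivation:
Step 1: union(4, 1) -> merged; set of 4 now {1, 4}
Step 2: find(0) -> no change; set of 0 is {0}
Step 3: union(4, 7) -> merged; set of 4 now {1, 4, 7}
Step 4: find(2) -> no change; set of 2 is {2}
Step 5: union(5, 4) -> merged; set of 5 now {1, 4, 5, 7}
Step 6: find(7) -> no change; set of 7 is {1, 4, 5, 7}
Step 7: union(4, 1) -> already same set; set of 4 now {1, 4, 5, 7}
Step 8: union(4, 1) -> already same set; set of 4 now {1, 4, 5, 7}
Step 9: find(1) -> no change; set of 1 is {1, 4, 5, 7}
Component of 1: {1, 4, 5, 7}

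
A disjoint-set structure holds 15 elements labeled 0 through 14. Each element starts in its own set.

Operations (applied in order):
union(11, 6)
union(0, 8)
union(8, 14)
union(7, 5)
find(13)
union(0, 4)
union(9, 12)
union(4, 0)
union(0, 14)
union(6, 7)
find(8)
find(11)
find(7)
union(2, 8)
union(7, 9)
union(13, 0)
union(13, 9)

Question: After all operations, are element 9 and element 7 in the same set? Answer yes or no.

Step 1: union(11, 6) -> merged; set of 11 now {6, 11}
Step 2: union(0, 8) -> merged; set of 0 now {0, 8}
Step 3: union(8, 14) -> merged; set of 8 now {0, 8, 14}
Step 4: union(7, 5) -> merged; set of 7 now {5, 7}
Step 5: find(13) -> no change; set of 13 is {13}
Step 6: union(0, 4) -> merged; set of 0 now {0, 4, 8, 14}
Step 7: union(9, 12) -> merged; set of 9 now {9, 12}
Step 8: union(4, 0) -> already same set; set of 4 now {0, 4, 8, 14}
Step 9: union(0, 14) -> already same set; set of 0 now {0, 4, 8, 14}
Step 10: union(6, 7) -> merged; set of 6 now {5, 6, 7, 11}
Step 11: find(8) -> no change; set of 8 is {0, 4, 8, 14}
Step 12: find(11) -> no change; set of 11 is {5, 6, 7, 11}
Step 13: find(7) -> no change; set of 7 is {5, 6, 7, 11}
Step 14: union(2, 8) -> merged; set of 2 now {0, 2, 4, 8, 14}
Step 15: union(7, 9) -> merged; set of 7 now {5, 6, 7, 9, 11, 12}
Step 16: union(13, 0) -> merged; set of 13 now {0, 2, 4, 8, 13, 14}
Step 17: union(13, 9) -> merged; set of 13 now {0, 2, 4, 5, 6, 7, 8, 9, 11, 12, 13, 14}
Set of 9: {0, 2, 4, 5, 6, 7, 8, 9, 11, 12, 13, 14}; 7 is a member.

Answer: yes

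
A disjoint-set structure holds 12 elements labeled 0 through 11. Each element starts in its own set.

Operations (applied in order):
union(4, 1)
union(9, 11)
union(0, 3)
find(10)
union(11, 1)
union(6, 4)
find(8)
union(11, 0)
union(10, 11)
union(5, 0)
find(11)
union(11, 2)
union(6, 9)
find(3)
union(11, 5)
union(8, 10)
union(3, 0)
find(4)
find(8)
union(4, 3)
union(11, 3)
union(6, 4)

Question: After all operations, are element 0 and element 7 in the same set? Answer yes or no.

Answer: no

Derivation:
Step 1: union(4, 1) -> merged; set of 4 now {1, 4}
Step 2: union(9, 11) -> merged; set of 9 now {9, 11}
Step 3: union(0, 3) -> merged; set of 0 now {0, 3}
Step 4: find(10) -> no change; set of 10 is {10}
Step 5: union(11, 1) -> merged; set of 11 now {1, 4, 9, 11}
Step 6: union(6, 4) -> merged; set of 6 now {1, 4, 6, 9, 11}
Step 7: find(8) -> no change; set of 8 is {8}
Step 8: union(11, 0) -> merged; set of 11 now {0, 1, 3, 4, 6, 9, 11}
Step 9: union(10, 11) -> merged; set of 10 now {0, 1, 3, 4, 6, 9, 10, 11}
Step 10: union(5, 0) -> merged; set of 5 now {0, 1, 3, 4, 5, 6, 9, 10, 11}
Step 11: find(11) -> no change; set of 11 is {0, 1, 3, 4, 5, 6, 9, 10, 11}
Step 12: union(11, 2) -> merged; set of 11 now {0, 1, 2, 3, 4, 5, 6, 9, 10, 11}
Step 13: union(6, 9) -> already same set; set of 6 now {0, 1, 2, 3, 4, 5, 6, 9, 10, 11}
Step 14: find(3) -> no change; set of 3 is {0, 1, 2, 3, 4, 5, 6, 9, 10, 11}
Step 15: union(11, 5) -> already same set; set of 11 now {0, 1, 2, 3, 4, 5, 6, 9, 10, 11}
Step 16: union(8, 10) -> merged; set of 8 now {0, 1, 2, 3, 4, 5, 6, 8, 9, 10, 11}
Step 17: union(3, 0) -> already same set; set of 3 now {0, 1, 2, 3, 4, 5, 6, 8, 9, 10, 11}
Step 18: find(4) -> no change; set of 4 is {0, 1, 2, 3, 4, 5, 6, 8, 9, 10, 11}
Step 19: find(8) -> no change; set of 8 is {0, 1, 2, 3, 4, 5, 6, 8, 9, 10, 11}
Step 20: union(4, 3) -> already same set; set of 4 now {0, 1, 2, 3, 4, 5, 6, 8, 9, 10, 11}
Step 21: union(11, 3) -> already same set; set of 11 now {0, 1, 2, 3, 4, 5, 6, 8, 9, 10, 11}
Step 22: union(6, 4) -> already same set; set of 6 now {0, 1, 2, 3, 4, 5, 6, 8, 9, 10, 11}
Set of 0: {0, 1, 2, 3, 4, 5, 6, 8, 9, 10, 11}; 7 is not a member.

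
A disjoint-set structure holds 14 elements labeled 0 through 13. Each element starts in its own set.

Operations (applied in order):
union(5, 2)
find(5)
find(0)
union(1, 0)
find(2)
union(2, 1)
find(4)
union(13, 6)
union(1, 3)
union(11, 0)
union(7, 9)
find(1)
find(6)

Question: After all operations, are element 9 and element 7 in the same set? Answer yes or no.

Answer: yes

Derivation:
Step 1: union(5, 2) -> merged; set of 5 now {2, 5}
Step 2: find(5) -> no change; set of 5 is {2, 5}
Step 3: find(0) -> no change; set of 0 is {0}
Step 4: union(1, 0) -> merged; set of 1 now {0, 1}
Step 5: find(2) -> no change; set of 2 is {2, 5}
Step 6: union(2, 1) -> merged; set of 2 now {0, 1, 2, 5}
Step 7: find(4) -> no change; set of 4 is {4}
Step 8: union(13, 6) -> merged; set of 13 now {6, 13}
Step 9: union(1, 3) -> merged; set of 1 now {0, 1, 2, 3, 5}
Step 10: union(11, 0) -> merged; set of 11 now {0, 1, 2, 3, 5, 11}
Step 11: union(7, 9) -> merged; set of 7 now {7, 9}
Step 12: find(1) -> no change; set of 1 is {0, 1, 2, 3, 5, 11}
Step 13: find(6) -> no change; set of 6 is {6, 13}
Set of 9: {7, 9}; 7 is a member.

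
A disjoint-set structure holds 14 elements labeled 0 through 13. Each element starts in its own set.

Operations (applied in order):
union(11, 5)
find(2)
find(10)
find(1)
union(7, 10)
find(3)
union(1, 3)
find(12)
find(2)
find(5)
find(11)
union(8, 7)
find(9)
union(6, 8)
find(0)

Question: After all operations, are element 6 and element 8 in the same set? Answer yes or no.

Step 1: union(11, 5) -> merged; set of 11 now {5, 11}
Step 2: find(2) -> no change; set of 2 is {2}
Step 3: find(10) -> no change; set of 10 is {10}
Step 4: find(1) -> no change; set of 1 is {1}
Step 5: union(7, 10) -> merged; set of 7 now {7, 10}
Step 6: find(3) -> no change; set of 3 is {3}
Step 7: union(1, 3) -> merged; set of 1 now {1, 3}
Step 8: find(12) -> no change; set of 12 is {12}
Step 9: find(2) -> no change; set of 2 is {2}
Step 10: find(5) -> no change; set of 5 is {5, 11}
Step 11: find(11) -> no change; set of 11 is {5, 11}
Step 12: union(8, 7) -> merged; set of 8 now {7, 8, 10}
Step 13: find(9) -> no change; set of 9 is {9}
Step 14: union(6, 8) -> merged; set of 6 now {6, 7, 8, 10}
Step 15: find(0) -> no change; set of 0 is {0}
Set of 6: {6, 7, 8, 10}; 8 is a member.

Answer: yes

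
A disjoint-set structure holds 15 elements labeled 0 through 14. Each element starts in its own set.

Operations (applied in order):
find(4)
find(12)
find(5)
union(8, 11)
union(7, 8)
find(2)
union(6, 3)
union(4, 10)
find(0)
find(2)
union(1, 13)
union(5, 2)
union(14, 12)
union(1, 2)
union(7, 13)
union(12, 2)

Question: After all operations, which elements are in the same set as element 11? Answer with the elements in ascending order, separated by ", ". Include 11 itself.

Step 1: find(4) -> no change; set of 4 is {4}
Step 2: find(12) -> no change; set of 12 is {12}
Step 3: find(5) -> no change; set of 5 is {5}
Step 4: union(8, 11) -> merged; set of 8 now {8, 11}
Step 5: union(7, 8) -> merged; set of 7 now {7, 8, 11}
Step 6: find(2) -> no change; set of 2 is {2}
Step 7: union(6, 3) -> merged; set of 6 now {3, 6}
Step 8: union(4, 10) -> merged; set of 4 now {4, 10}
Step 9: find(0) -> no change; set of 0 is {0}
Step 10: find(2) -> no change; set of 2 is {2}
Step 11: union(1, 13) -> merged; set of 1 now {1, 13}
Step 12: union(5, 2) -> merged; set of 5 now {2, 5}
Step 13: union(14, 12) -> merged; set of 14 now {12, 14}
Step 14: union(1, 2) -> merged; set of 1 now {1, 2, 5, 13}
Step 15: union(7, 13) -> merged; set of 7 now {1, 2, 5, 7, 8, 11, 13}
Step 16: union(12, 2) -> merged; set of 12 now {1, 2, 5, 7, 8, 11, 12, 13, 14}
Component of 11: {1, 2, 5, 7, 8, 11, 12, 13, 14}

Answer: 1, 2, 5, 7, 8, 11, 12, 13, 14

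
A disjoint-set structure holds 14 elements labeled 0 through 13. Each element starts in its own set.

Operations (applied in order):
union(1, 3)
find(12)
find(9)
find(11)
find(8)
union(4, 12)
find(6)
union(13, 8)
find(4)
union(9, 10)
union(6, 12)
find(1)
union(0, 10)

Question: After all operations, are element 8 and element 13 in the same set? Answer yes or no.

Answer: yes

Derivation:
Step 1: union(1, 3) -> merged; set of 1 now {1, 3}
Step 2: find(12) -> no change; set of 12 is {12}
Step 3: find(9) -> no change; set of 9 is {9}
Step 4: find(11) -> no change; set of 11 is {11}
Step 5: find(8) -> no change; set of 8 is {8}
Step 6: union(4, 12) -> merged; set of 4 now {4, 12}
Step 7: find(6) -> no change; set of 6 is {6}
Step 8: union(13, 8) -> merged; set of 13 now {8, 13}
Step 9: find(4) -> no change; set of 4 is {4, 12}
Step 10: union(9, 10) -> merged; set of 9 now {9, 10}
Step 11: union(6, 12) -> merged; set of 6 now {4, 6, 12}
Step 12: find(1) -> no change; set of 1 is {1, 3}
Step 13: union(0, 10) -> merged; set of 0 now {0, 9, 10}
Set of 8: {8, 13}; 13 is a member.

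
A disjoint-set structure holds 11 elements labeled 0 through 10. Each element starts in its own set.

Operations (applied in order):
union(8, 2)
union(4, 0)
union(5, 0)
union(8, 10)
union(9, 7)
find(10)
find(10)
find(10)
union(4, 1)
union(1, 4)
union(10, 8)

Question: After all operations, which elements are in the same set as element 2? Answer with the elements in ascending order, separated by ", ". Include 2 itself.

Step 1: union(8, 2) -> merged; set of 8 now {2, 8}
Step 2: union(4, 0) -> merged; set of 4 now {0, 4}
Step 3: union(5, 0) -> merged; set of 5 now {0, 4, 5}
Step 4: union(8, 10) -> merged; set of 8 now {2, 8, 10}
Step 5: union(9, 7) -> merged; set of 9 now {7, 9}
Step 6: find(10) -> no change; set of 10 is {2, 8, 10}
Step 7: find(10) -> no change; set of 10 is {2, 8, 10}
Step 8: find(10) -> no change; set of 10 is {2, 8, 10}
Step 9: union(4, 1) -> merged; set of 4 now {0, 1, 4, 5}
Step 10: union(1, 4) -> already same set; set of 1 now {0, 1, 4, 5}
Step 11: union(10, 8) -> already same set; set of 10 now {2, 8, 10}
Component of 2: {2, 8, 10}

Answer: 2, 8, 10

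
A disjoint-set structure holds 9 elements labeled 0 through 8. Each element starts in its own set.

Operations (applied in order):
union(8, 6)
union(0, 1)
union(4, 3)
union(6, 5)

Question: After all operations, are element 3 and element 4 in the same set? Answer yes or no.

Step 1: union(8, 6) -> merged; set of 8 now {6, 8}
Step 2: union(0, 1) -> merged; set of 0 now {0, 1}
Step 3: union(4, 3) -> merged; set of 4 now {3, 4}
Step 4: union(6, 5) -> merged; set of 6 now {5, 6, 8}
Set of 3: {3, 4}; 4 is a member.

Answer: yes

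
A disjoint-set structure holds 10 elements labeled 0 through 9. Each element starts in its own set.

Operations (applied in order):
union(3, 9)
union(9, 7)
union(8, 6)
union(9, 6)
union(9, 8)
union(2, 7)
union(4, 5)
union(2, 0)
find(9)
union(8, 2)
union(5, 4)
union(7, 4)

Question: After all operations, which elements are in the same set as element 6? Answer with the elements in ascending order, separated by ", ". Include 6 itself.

Step 1: union(3, 9) -> merged; set of 3 now {3, 9}
Step 2: union(9, 7) -> merged; set of 9 now {3, 7, 9}
Step 3: union(8, 6) -> merged; set of 8 now {6, 8}
Step 4: union(9, 6) -> merged; set of 9 now {3, 6, 7, 8, 9}
Step 5: union(9, 8) -> already same set; set of 9 now {3, 6, 7, 8, 9}
Step 6: union(2, 7) -> merged; set of 2 now {2, 3, 6, 7, 8, 9}
Step 7: union(4, 5) -> merged; set of 4 now {4, 5}
Step 8: union(2, 0) -> merged; set of 2 now {0, 2, 3, 6, 7, 8, 9}
Step 9: find(9) -> no change; set of 9 is {0, 2, 3, 6, 7, 8, 9}
Step 10: union(8, 2) -> already same set; set of 8 now {0, 2, 3, 6, 7, 8, 9}
Step 11: union(5, 4) -> already same set; set of 5 now {4, 5}
Step 12: union(7, 4) -> merged; set of 7 now {0, 2, 3, 4, 5, 6, 7, 8, 9}
Component of 6: {0, 2, 3, 4, 5, 6, 7, 8, 9}

Answer: 0, 2, 3, 4, 5, 6, 7, 8, 9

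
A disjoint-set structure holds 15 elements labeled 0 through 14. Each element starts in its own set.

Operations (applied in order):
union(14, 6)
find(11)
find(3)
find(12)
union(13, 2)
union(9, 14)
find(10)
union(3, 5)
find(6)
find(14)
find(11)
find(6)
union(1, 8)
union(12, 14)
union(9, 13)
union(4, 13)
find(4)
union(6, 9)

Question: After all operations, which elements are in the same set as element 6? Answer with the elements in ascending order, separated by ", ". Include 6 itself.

Step 1: union(14, 6) -> merged; set of 14 now {6, 14}
Step 2: find(11) -> no change; set of 11 is {11}
Step 3: find(3) -> no change; set of 3 is {3}
Step 4: find(12) -> no change; set of 12 is {12}
Step 5: union(13, 2) -> merged; set of 13 now {2, 13}
Step 6: union(9, 14) -> merged; set of 9 now {6, 9, 14}
Step 7: find(10) -> no change; set of 10 is {10}
Step 8: union(3, 5) -> merged; set of 3 now {3, 5}
Step 9: find(6) -> no change; set of 6 is {6, 9, 14}
Step 10: find(14) -> no change; set of 14 is {6, 9, 14}
Step 11: find(11) -> no change; set of 11 is {11}
Step 12: find(6) -> no change; set of 6 is {6, 9, 14}
Step 13: union(1, 8) -> merged; set of 1 now {1, 8}
Step 14: union(12, 14) -> merged; set of 12 now {6, 9, 12, 14}
Step 15: union(9, 13) -> merged; set of 9 now {2, 6, 9, 12, 13, 14}
Step 16: union(4, 13) -> merged; set of 4 now {2, 4, 6, 9, 12, 13, 14}
Step 17: find(4) -> no change; set of 4 is {2, 4, 6, 9, 12, 13, 14}
Step 18: union(6, 9) -> already same set; set of 6 now {2, 4, 6, 9, 12, 13, 14}
Component of 6: {2, 4, 6, 9, 12, 13, 14}

Answer: 2, 4, 6, 9, 12, 13, 14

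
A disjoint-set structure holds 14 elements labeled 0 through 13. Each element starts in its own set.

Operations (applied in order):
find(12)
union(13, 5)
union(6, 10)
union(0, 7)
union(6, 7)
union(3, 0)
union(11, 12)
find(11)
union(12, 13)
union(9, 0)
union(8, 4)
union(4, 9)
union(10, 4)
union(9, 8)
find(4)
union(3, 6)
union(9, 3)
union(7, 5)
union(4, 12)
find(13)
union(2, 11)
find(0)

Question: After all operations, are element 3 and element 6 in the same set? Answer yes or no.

Answer: yes

Derivation:
Step 1: find(12) -> no change; set of 12 is {12}
Step 2: union(13, 5) -> merged; set of 13 now {5, 13}
Step 3: union(6, 10) -> merged; set of 6 now {6, 10}
Step 4: union(0, 7) -> merged; set of 0 now {0, 7}
Step 5: union(6, 7) -> merged; set of 6 now {0, 6, 7, 10}
Step 6: union(3, 0) -> merged; set of 3 now {0, 3, 6, 7, 10}
Step 7: union(11, 12) -> merged; set of 11 now {11, 12}
Step 8: find(11) -> no change; set of 11 is {11, 12}
Step 9: union(12, 13) -> merged; set of 12 now {5, 11, 12, 13}
Step 10: union(9, 0) -> merged; set of 9 now {0, 3, 6, 7, 9, 10}
Step 11: union(8, 4) -> merged; set of 8 now {4, 8}
Step 12: union(4, 9) -> merged; set of 4 now {0, 3, 4, 6, 7, 8, 9, 10}
Step 13: union(10, 4) -> already same set; set of 10 now {0, 3, 4, 6, 7, 8, 9, 10}
Step 14: union(9, 8) -> already same set; set of 9 now {0, 3, 4, 6, 7, 8, 9, 10}
Step 15: find(4) -> no change; set of 4 is {0, 3, 4, 6, 7, 8, 9, 10}
Step 16: union(3, 6) -> already same set; set of 3 now {0, 3, 4, 6, 7, 8, 9, 10}
Step 17: union(9, 3) -> already same set; set of 9 now {0, 3, 4, 6, 7, 8, 9, 10}
Step 18: union(7, 5) -> merged; set of 7 now {0, 3, 4, 5, 6, 7, 8, 9, 10, 11, 12, 13}
Step 19: union(4, 12) -> already same set; set of 4 now {0, 3, 4, 5, 6, 7, 8, 9, 10, 11, 12, 13}
Step 20: find(13) -> no change; set of 13 is {0, 3, 4, 5, 6, 7, 8, 9, 10, 11, 12, 13}
Step 21: union(2, 11) -> merged; set of 2 now {0, 2, 3, 4, 5, 6, 7, 8, 9, 10, 11, 12, 13}
Step 22: find(0) -> no change; set of 0 is {0, 2, 3, 4, 5, 6, 7, 8, 9, 10, 11, 12, 13}
Set of 3: {0, 2, 3, 4, 5, 6, 7, 8, 9, 10, 11, 12, 13}; 6 is a member.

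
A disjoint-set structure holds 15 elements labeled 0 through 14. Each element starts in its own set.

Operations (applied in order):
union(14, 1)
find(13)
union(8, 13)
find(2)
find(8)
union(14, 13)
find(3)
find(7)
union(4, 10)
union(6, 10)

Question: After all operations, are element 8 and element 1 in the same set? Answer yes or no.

Answer: yes

Derivation:
Step 1: union(14, 1) -> merged; set of 14 now {1, 14}
Step 2: find(13) -> no change; set of 13 is {13}
Step 3: union(8, 13) -> merged; set of 8 now {8, 13}
Step 4: find(2) -> no change; set of 2 is {2}
Step 5: find(8) -> no change; set of 8 is {8, 13}
Step 6: union(14, 13) -> merged; set of 14 now {1, 8, 13, 14}
Step 7: find(3) -> no change; set of 3 is {3}
Step 8: find(7) -> no change; set of 7 is {7}
Step 9: union(4, 10) -> merged; set of 4 now {4, 10}
Step 10: union(6, 10) -> merged; set of 6 now {4, 6, 10}
Set of 8: {1, 8, 13, 14}; 1 is a member.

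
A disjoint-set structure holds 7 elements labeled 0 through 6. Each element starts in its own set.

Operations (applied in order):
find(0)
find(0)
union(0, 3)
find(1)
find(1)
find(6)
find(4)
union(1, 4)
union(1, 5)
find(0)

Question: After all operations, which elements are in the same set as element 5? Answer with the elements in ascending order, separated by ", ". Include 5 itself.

Answer: 1, 4, 5

Derivation:
Step 1: find(0) -> no change; set of 0 is {0}
Step 2: find(0) -> no change; set of 0 is {0}
Step 3: union(0, 3) -> merged; set of 0 now {0, 3}
Step 4: find(1) -> no change; set of 1 is {1}
Step 5: find(1) -> no change; set of 1 is {1}
Step 6: find(6) -> no change; set of 6 is {6}
Step 7: find(4) -> no change; set of 4 is {4}
Step 8: union(1, 4) -> merged; set of 1 now {1, 4}
Step 9: union(1, 5) -> merged; set of 1 now {1, 4, 5}
Step 10: find(0) -> no change; set of 0 is {0, 3}
Component of 5: {1, 4, 5}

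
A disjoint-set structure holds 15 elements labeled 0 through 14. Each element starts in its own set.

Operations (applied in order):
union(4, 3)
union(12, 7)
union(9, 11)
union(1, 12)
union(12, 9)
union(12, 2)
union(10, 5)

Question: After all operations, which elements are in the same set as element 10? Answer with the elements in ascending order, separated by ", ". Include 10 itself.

Step 1: union(4, 3) -> merged; set of 4 now {3, 4}
Step 2: union(12, 7) -> merged; set of 12 now {7, 12}
Step 3: union(9, 11) -> merged; set of 9 now {9, 11}
Step 4: union(1, 12) -> merged; set of 1 now {1, 7, 12}
Step 5: union(12, 9) -> merged; set of 12 now {1, 7, 9, 11, 12}
Step 6: union(12, 2) -> merged; set of 12 now {1, 2, 7, 9, 11, 12}
Step 7: union(10, 5) -> merged; set of 10 now {5, 10}
Component of 10: {5, 10}

Answer: 5, 10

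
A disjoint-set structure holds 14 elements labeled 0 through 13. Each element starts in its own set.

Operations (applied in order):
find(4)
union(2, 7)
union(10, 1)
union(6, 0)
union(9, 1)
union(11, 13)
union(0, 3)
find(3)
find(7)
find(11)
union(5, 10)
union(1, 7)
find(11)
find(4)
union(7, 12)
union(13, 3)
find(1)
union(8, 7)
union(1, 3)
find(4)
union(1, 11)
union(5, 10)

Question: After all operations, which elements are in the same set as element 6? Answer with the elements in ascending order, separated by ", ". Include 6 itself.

Step 1: find(4) -> no change; set of 4 is {4}
Step 2: union(2, 7) -> merged; set of 2 now {2, 7}
Step 3: union(10, 1) -> merged; set of 10 now {1, 10}
Step 4: union(6, 0) -> merged; set of 6 now {0, 6}
Step 5: union(9, 1) -> merged; set of 9 now {1, 9, 10}
Step 6: union(11, 13) -> merged; set of 11 now {11, 13}
Step 7: union(0, 3) -> merged; set of 0 now {0, 3, 6}
Step 8: find(3) -> no change; set of 3 is {0, 3, 6}
Step 9: find(7) -> no change; set of 7 is {2, 7}
Step 10: find(11) -> no change; set of 11 is {11, 13}
Step 11: union(5, 10) -> merged; set of 5 now {1, 5, 9, 10}
Step 12: union(1, 7) -> merged; set of 1 now {1, 2, 5, 7, 9, 10}
Step 13: find(11) -> no change; set of 11 is {11, 13}
Step 14: find(4) -> no change; set of 4 is {4}
Step 15: union(7, 12) -> merged; set of 7 now {1, 2, 5, 7, 9, 10, 12}
Step 16: union(13, 3) -> merged; set of 13 now {0, 3, 6, 11, 13}
Step 17: find(1) -> no change; set of 1 is {1, 2, 5, 7, 9, 10, 12}
Step 18: union(8, 7) -> merged; set of 8 now {1, 2, 5, 7, 8, 9, 10, 12}
Step 19: union(1, 3) -> merged; set of 1 now {0, 1, 2, 3, 5, 6, 7, 8, 9, 10, 11, 12, 13}
Step 20: find(4) -> no change; set of 4 is {4}
Step 21: union(1, 11) -> already same set; set of 1 now {0, 1, 2, 3, 5, 6, 7, 8, 9, 10, 11, 12, 13}
Step 22: union(5, 10) -> already same set; set of 5 now {0, 1, 2, 3, 5, 6, 7, 8, 9, 10, 11, 12, 13}
Component of 6: {0, 1, 2, 3, 5, 6, 7, 8, 9, 10, 11, 12, 13}

Answer: 0, 1, 2, 3, 5, 6, 7, 8, 9, 10, 11, 12, 13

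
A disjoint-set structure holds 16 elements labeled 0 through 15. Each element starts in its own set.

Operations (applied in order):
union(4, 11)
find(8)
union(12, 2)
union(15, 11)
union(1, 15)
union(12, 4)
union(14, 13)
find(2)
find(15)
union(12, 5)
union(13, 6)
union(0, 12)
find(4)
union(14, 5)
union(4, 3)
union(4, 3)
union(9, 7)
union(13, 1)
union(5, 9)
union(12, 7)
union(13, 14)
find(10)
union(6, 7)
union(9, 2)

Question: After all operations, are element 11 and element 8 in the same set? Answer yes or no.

Step 1: union(4, 11) -> merged; set of 4 now {4, 11}
Step 2: find(8) -> no change; set of 8 is {8}
Step 3: union(12, 2) -> merged; set of 12 now {2, 12}
Step 4: union(15, 11) -> merged; set of 15 now {4, 11, 15}
Step 5: union(1, 15) -> merged; set of 1 now {1, 4, 11, 15}
Step 6: union(12, 4) -> merged; set of 12 now {1, 2, 4, 11, 12, 15}
Step 7: union(14, 13) -> merged; set of 14 now {13, 14}
Step 8: find(2) -> no change; set of 2 is {1, 2, 4, 11, 12, 15}
Step 9: find(15) -> no change; set of 15 is {1, 2, 4, 11, 12, 15}
Step 10: union(12, 5) -> merged; set of 12 now {1, 2, 4, 5, 11, 12, 15}
Step 11: union(13, 6) -> merged; set of 13 now {6, 13, 14}
Step 12: union(0, 12) -> merged; set of 0 now {0, 1, 2, 4, 5, 11, 12, 15}
Step 13: find(4) -> no change; set of 4 is {0, 1, 2, 4, 5, 11, 12, 15}
Step 14: union(14, 5) -> merged; set of 14 now {0, 1, 2, 4, 5, 6, 11, 12, 13, 14, 15}
Step 15: union(4, 3) -> merged; set of 4 now {0, 1, 2, 3, 4, 5, 6, 11, 12, 13, 14, 15}
Step 16: union(4, 3) -> already same set; set of 4 now {0, 1, 2, 3, 4, 5, 6, 11, 12, 13, 14, 15}
Step 17: union(9, 7) -> merged; set of 9 now {7, 9}
Step 18: union(13, 1) -> already same set; set of 13 now {0, 1, 2, 3, 4, 5, 6, 11, 12, 13, 14, 15}
Step 19: union(5, 9) -> merged; set of 5 now {0, 1, 2, 3, 4, 5, 6, 7, 9, 11, 12, 13, 14, 15}
Step 20: union(12, 7) -> already same set; set of 12 now {0, 1, 2, 3, 4, 5, 6, 7, 9, 11, 12, 13, 14, 15}
Step 21: union(13, 14) -> already same set; set of 13 now {0, 1, 2, 3, 4, 5, 6, 7, 9, 11, 12, 13, 14, 15}
Step 22: find(10) -> no change; set of 10 is {10}
Step 23: union(6, 7) -> already same set; set of 6 now {0, 1, 2, 3, 4, 5, 6, 7, 9, 11, 12, 13, 14, 15}
Step 24: union(9, 2) -> already same set; set of 9 now {0, 1, 2, 3, 4, 5, 6, 7, 9, 11, 12, 13, 14, 15}
Set of 11: {0, 1, 2, 3, 4, 5, 6, 7, 9, 11, 12, 13, 14, 15}; 8 is not a member.

Answer: no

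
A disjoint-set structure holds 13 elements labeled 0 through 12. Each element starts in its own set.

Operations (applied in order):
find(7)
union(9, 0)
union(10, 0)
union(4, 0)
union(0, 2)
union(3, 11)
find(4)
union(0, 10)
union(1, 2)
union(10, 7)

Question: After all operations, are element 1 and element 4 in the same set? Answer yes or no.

Step 1: find(7) -> no change; set of 7 is {7}
Step 2: union(9, 0) -> merged; set of 9 now {0, 9}
Step 3: union(10, 0) -> merged; set of 10 now {0, 9, 10}
Step 4: union(4, 0) -> merged; set of 4 now {0, 4, 9, 10}
Step 5: union(0, 2) -> merged; set of 0 now {0, 2, 4, 9, 10}
Step 6: union(3, 11) -> merged; set of 3 now {3, 11}
Step 7: find(4) -> no change; set of 4 is {0, 2, 4, 9, 10}
Step 8: union(0, 10) -> already same set; set of 0 now {0, 2, 4, 9, 10}
Step 9: union(1, 2) -> merged; set of 1 now {0, 1, 2, 4, 9, 10}
Step 10: union(10, 7) -> merged; set of 10 now {0, 1, 2, 4, 7, 9, 10}
Set of 1: {0, 1, 2, 4, 7, 9, 10}; 4 is a member.

Answer: yes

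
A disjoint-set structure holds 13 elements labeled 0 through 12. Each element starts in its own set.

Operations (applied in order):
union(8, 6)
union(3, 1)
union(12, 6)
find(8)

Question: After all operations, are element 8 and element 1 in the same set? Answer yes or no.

Step 1: union(8, 6) -> merged; set of 8 now {6, 8}
Step 2: union(3, 1) -> merged; set of 3 now {1, 3}
Step 3: union(12, 6) -> merged; set of 12 now {6, 8, 12}
Step 4: find(8) -> no change; set of 8 is {6, 8, 12}
Set of 8: {6, 8, 12}; 1 is not a member.

Answer: no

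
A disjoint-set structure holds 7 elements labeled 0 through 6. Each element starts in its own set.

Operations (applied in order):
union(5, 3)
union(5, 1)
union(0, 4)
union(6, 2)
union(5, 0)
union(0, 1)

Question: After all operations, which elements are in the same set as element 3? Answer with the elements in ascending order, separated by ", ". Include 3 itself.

Step 1: union(5, 3) -> merged; set of 5 now {3, 5}
Step 2: union(5, 1) -> merged; set of 5 now {1, 3, 5}
Step 3: union(0, 4) -> merged; set of 0 now {0, 4}
Step 4: union(6, 2) -> merged; set of 6 now {2, 6}
Step 5: union(5, 0) -> merged; set of 5 now {0, 1, 3, 4, 5}
Step 6: union(0, 1) -> already same set; set of 0 now {0, 1, 3, 4, 5}
Component of 3: {0, 1, 3, 4, 5}

Answer: 0, 1, 3, 4, 5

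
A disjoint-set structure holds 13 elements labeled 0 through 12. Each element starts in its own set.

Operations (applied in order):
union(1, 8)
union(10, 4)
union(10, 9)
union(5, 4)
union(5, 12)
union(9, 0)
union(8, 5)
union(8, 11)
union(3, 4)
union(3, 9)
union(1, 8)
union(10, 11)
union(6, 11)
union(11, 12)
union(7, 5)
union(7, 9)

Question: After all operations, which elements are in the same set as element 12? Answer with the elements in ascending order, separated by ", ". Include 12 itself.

Step 1: union(1, 8) -> merged; set of 1 now {1, 8}
Step 2: union(10, 4) -> merged; set of 10 now {4, 10}
Step 3: union(10, 9) -> merged; set of 10 now {4, 9, 10}
Step 4: union(5, 4) -> merged; set of 5 now {4, 5, 9, 10}
Step 5: union(5, 12) -> merged; set of 5 now {4, 5, 9, 10, 12}
Step 6: union(9, 0) -> merged; set of 9 now {0, 4, 5, 9, 10, 12}
Step 7: union(8, 5) -> merged; set of 8 now {0, 1, 4, 5, 8, 9, 10, 12}
Step 8: union(8, 11) -> merged; set of 8 now {0, 1, 4, 5, 8, 9, 10, 11, 12}
Step 9: union(3, 4) -> merged; set of 3 now {0, 1, 3, 4, 5, 8, 9, 10, 11, 12}
Step 10: union(3, 9) -> already same set; set of 3 now {0, 1, 3, 4, 5, 8, 9, 10, 11, 12}
Step 11: union(1, 8) -> already same set; set of 1 now {0, 1, 3, 4, 5, 8, 9, 10, 11, 12}
Step 12: union(10, 11) -> already same set; set of 10 now {0, 1, 3, 4, 5, 8, 9, 10, 11, 12}
Step 13: union(6, 11) -> merged; set of 6 now {0, 1, 3, 4, 5, 6, 8, 9, 10, 11, 12}
Step 14: union(11, 12) -> already same set; set of 11 now {0, 1, 3, 4, 5, 6, 8, 9, 10, 11, 12}
Step 15: union(7, 5) -> merged; set of 7 now {0, 1, 3, 4, 5, 6, 7, 8, 9, 10, 11, 12}
Step 16: union(7, 9) -> already same set; set of 7 now {0, 1, 3, 4, 5, 6, 7, 8, 9, 10, 11, 12}
Component of 12: {0, 1, 3, 4, 5, 6, 7, 8, 9, 10, 11, 12}

Answer: 0, 1, 3, 4, 5, 6, 7, 8, 9, 10, 11, 12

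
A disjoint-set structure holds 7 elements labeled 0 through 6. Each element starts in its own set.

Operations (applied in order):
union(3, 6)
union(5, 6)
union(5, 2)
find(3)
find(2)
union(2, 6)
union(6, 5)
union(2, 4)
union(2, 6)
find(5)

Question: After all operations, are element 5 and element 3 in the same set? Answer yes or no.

Answer: yes

Derivation:
Step 1: union(3, 6) -> merged; set of 3 now {3, 6}
Step 2: union(5, 6) -> merged; set of 5 now {3, 5, 6}
Step 3: union(5, 2) -> merged; set of 5 now {2, 3, 5, 6}
Step 4: find(3) -> no change; set of 3 is {2, 3, 5, 6}
Step 5: find(2) -> no change; set of 2 is {2, 3, 5, 6}
Step 6: union(2, 6) -> already same set; set of 2 now {2, 3, 5, 6}
Step 7: union(6, 5) -> already same set; set of 6 now {2, 3, 5, 6}
Step 8: union(2, 4) -> merged; set of 2 now {2, 3, 4, 5, 6}
Step 9: union(2, 6) -> already same set; set of 2 now {2, 3, 4, 5, 6}
Step 10: find(5) -> no change; set of 5 is {2, 3, 4, 5, 6}
Set of 5: {2, 3, 4, 5, 6}; 3 is a member.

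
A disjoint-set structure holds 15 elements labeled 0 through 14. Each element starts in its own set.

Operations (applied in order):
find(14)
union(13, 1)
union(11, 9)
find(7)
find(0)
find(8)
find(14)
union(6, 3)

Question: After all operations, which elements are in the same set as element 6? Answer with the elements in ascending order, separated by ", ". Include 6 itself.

Answer: 3, 6

Derivation:
Step 1: find(14) -> no change; set of 14 is {14}
Step 2: union(13, 1) -> merged; set of 13 now {1, 13}
Step 3: union(11, 9) -> merged; set of 11 now {9, 11}
Step 4: find(7) -> no change; set of 7 is {7}
Step 5: find(0) -> no change; set of 0 is {0}
Step 6: find(8) -> no change; set of 8 is {8}
Step 7: find(14) -> no change; set of 14 is {14}
Step 8: union(6, 3) -> merged; set of 6 now {3, 6}
Component of 6: {3, 6}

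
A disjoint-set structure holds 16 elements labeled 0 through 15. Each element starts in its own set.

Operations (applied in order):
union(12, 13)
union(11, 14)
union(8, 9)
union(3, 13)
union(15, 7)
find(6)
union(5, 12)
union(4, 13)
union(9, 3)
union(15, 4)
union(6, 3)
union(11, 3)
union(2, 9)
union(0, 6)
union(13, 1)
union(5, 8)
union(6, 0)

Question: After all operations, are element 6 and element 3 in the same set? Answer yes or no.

Answer: yes

Derivation:
Step 1: union(12, 13) -> merged; set of 12 now {12, 13}
Step 2: union(11, 14) -> merged; set of 11 now {11, 14}
Step 3: union(8, 9) -> merged; set of 8 now {8, 9}
Step 4: union(3, 13) -> merged; set of 3 now {3, 12, 13}
Step 5: union(15, 7) -> merged; set of 15 now {7, 15}
Step 6: find(6) -> no change; set of 6 is {6}
Step 7: union(5, 12) -> merged; set of 5 now {3, 5, 12, 13}
Step 8: union(4, 13) -> merged; set of 4 now {3, 4, 5, 12, 13}
Step 9: union(9, 3) -> merged; set of 9 now {3, 4, 5, 8, 9, 12, 13}
Step 10: union(15, 4) -> merged; set of 15 now {3, 4, 5, 7, 8, 9, 12, 13, 15}
Step 11: union(6, 3) -> merged; set of 6 now {3, 4, 5, 6, 7, 8, 9, 12, 13, 15}
Step 12: union(11, 3) -> merged; set of 11 now {3, 4, 5, 6, 7, 8, 9, 11, 12, 13, 14, 15}
Step 13: union(2, 9) -> merged; set of 2 now {2, 3, 4, 5, 6, 7, 8, 9, 11, 12, 13, 14, 15}
Step 14: union(0, 6) -> merged; set of 0 now {0, 2, 3, 4, 5, 6, 7, 8, 9, 11, 12, 13, 14, 15}
Step 15: union(13, 1) -> merged; set of 13 now {0, 1, 2, 3, 4, 5, 6, 7, 8, 9, 11, 12, 13, 14, 15}
Step 16: union(5, 8) -> already same set; set of 5 now {0, 1, 2, 3, 4, 5, 6, 7, 8, 9, 11, 12, 13, 14, 15}
Step 17: union(6, 0) -> already same set; set of 6 now {0, 1, 2, 3, 4, 5, 6, 7, 8, 9, 11, 12, 13, 14, 15}
Set of 6: {0, 1, 2, 3, 4, 5, 6, 7, 8, 9, 11, 12, 13, 14, 15}; 3 is a member.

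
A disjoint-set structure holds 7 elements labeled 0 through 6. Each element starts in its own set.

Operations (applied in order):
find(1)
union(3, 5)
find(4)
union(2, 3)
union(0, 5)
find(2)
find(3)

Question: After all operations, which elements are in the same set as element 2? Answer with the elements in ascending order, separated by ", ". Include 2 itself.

Answer: 0, 2, 3, 5

Derivation:
Step 1: find(1) -> no change; set of 1 is {1}
Step 2: union(3, 5) -> merged; set of 3 now {3, 5}
Step 3: find(4) -> no change; set of 4 is {4}
Step 4: union(2, 3) -> merged; set of 2 now {2, 3, 5}
Step 5: union(0, 5) -> merged; set of 0 now {0, 2, 3, 5}
Step 6: find(2) -> no change; set of 2 is {0, 2, 3, 5}
Step 7: find(3) -> no change; set of 3 is {0, 2, 3, 5}
Component of 2: {0, 2, 3, 5}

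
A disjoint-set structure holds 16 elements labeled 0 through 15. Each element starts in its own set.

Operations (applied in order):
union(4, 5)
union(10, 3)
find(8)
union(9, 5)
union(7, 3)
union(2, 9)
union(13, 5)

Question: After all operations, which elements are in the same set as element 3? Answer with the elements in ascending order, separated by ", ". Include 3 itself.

Step 1: union(4, 5) -> merged; set of 4 now {4, 5}
Step 2: union(10, 3) -> merged; set of 10 now {3, 10}
Step 3: find(8) -> no change; set of 8 is {8}
Step 4: union(9, 5) -> merged; set of 9 now {4, 5, 9}
Step 5: union(7, 3) -> merged; set of 7 now {3, 7, 10}
Step 6: union(2, 9) -> merged; set of 2 now {2, 4, 5, 9}
Step 7: union(13, 5) -> merged; set of 13 now {2, 4, 5, 9, 13}
Component of 3: {3, 7, 10}

Answer: 3, 7, 10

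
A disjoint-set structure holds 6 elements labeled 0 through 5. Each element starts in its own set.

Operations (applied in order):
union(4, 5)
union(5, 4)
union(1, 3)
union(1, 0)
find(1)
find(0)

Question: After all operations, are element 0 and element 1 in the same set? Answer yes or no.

Answer: yes

Derivation:
Step 1: union(4, 5) -> merged; set of 4 now {4, 5}
Step 2: union(5, 4) -> already same set; set of 5 now {4, 5}
Step 3: union(1, 3) -> merged; set of 1 now {1, 3}
Step 4: union(1, 0) -> merged; set of 1 now {0, 1, 3}
Step 5: find(1) -> no change; set of 1 is {0, 1, 3}
Step 6: find(0) -> no change; set of 0 is {0, 1, 3}
Set of 0: {0, 1, 3}; 1 is a member.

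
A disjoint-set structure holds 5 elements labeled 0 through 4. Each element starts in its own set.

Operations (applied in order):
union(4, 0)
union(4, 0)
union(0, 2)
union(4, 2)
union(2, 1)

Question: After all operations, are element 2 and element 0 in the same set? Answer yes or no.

Answer: yes

Derivation:
Step 1: union(4, 0) -> merged; set of 4 now {0, 4}
Step 2: union(4, 0) -> already same set; set of 4 now {0, 4}
Step 3: union(0, 2) -> merged; set of 0 now {0, 2, 4}
Step 4: union(4, 2) -> already same set; set of 4 now {0, 2, 4}
Step 5: union(2, 1) -> merged; set of 2 now {0, 1, 2, 4}
Set of 2: {0, 1, 2, 4}; 0 is a member.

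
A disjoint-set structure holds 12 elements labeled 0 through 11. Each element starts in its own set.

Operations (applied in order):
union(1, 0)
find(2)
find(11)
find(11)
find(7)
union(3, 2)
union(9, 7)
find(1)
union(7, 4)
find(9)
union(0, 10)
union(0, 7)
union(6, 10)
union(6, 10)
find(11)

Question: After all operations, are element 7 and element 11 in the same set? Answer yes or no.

Answer: no

Derivation:
Step 1: union(1, 0) -> merged; set of 1 now {0, 1}
Step 2: find(2) -> no change; set of 2 is {2}
Step 3: find(11) -> no change; set of 11 is {11}
Step 4: find(11) -> no change; set of 11 is {11}
Step 5: find(7) -> no change; set of 7 is {7}
Step 6: union(3, 2) -> merged; set of 3 now {2, 3}
Step 7: union(9, 7) -> merged; set of 9 now {7, 9}
Step 8: find(1) -> no change; set of 1 is {0, 1}
Step 9: union(7, 4) -> merged; set of 7 now {4, 7, 9}
Step 10: find(9) -> no change; set of 9 is {4, 7, 9}
Step 11: union(0, 10) -> merged; set of 0 now {0, 1, 10}
Step 12: union(0, 7) -> merged; set of 0 now {0, 1, 4, 7, 9, 10}
Step 13: union(6, 10) -> merged; set of 6 now {0, 1, 4, 6, 7, 9, 10}
Step 14: union(6, 10) -> already same set; set of 6 now {0, 1, 4, 6, 7, 9, 10}
Step 15: find(11) -> no change; set of 11 is {11}
Set of 7: {0, 1, 4, 6, 7, 9, 10}; 11 is not a member.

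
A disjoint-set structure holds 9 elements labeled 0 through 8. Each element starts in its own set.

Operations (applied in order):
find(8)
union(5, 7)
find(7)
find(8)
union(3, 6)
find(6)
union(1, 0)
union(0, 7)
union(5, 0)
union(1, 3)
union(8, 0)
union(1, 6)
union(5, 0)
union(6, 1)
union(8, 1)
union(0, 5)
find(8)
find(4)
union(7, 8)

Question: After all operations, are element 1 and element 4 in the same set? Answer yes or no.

Step 1: find(8) -> no change; set of 8 is {8}
Step 2: union(5, 7) -> merged; set of 5 now {5, 7}
Step 3: find(7) -> no change; set of 7 is {5, 7}
Step 4: find(8) -> no change; set of 8 is {8}
Step 5: union(3, 6) -> merged; set of 3 now {3, 6}
Step 6: find(6) -> no change; set of 6 is {3, 6}
Step 7: union(1, 0) -> merged; set of 1 now {0, 1}
Step 8: union(0, 7) -> merged; set of 0 now {0, 1, 5, 7}
Step 9: union(5, 0) -> already same set; set of 5 now {0, 1, 5, 7}
Step 10: union(1, 3) -> merged; set of 1 now {0, 1, 3, 5, 6, 7}
Step 11: union(8, 0) -> merged; set of 8 now {0, 1, 3, 5, 6, 7, 8}
Step 12: union(1, 6) -> already same set; set of 1 now {0, 1, 3, 5, 6, 7, 8}
Step 13: union(5, 0) -> already same set; set of 5 now {0, 1, 3, 5, 6, 7, 8}
Step 14: union(6, 1) -> already same set; set of 6 now {0, 1, 3, 5, 6, 7, 8}
Step 15: union(8, 1) -> already same set; set of 8 now {0, 1, 3, 5, 6, 7, 8}
Step 16: union(0, 5) -> already same set; set of 0 now {0, 1, 3, 5, 6, 7, 8}
Step 17: find(8) -> no change; set of 8 is {0, 1, 3, 5, 6, 7, 8}
Step 18: find(4) -> no change; set of 4 is {4}
Step 19: union(7, 8) -> already same set; set of 7 now {0, 1, 3, 5, 6, 7, 8}
Set of 1: {0, 1, 3, 5, 6, 7, 8}; 4 is not a member.

Answer: no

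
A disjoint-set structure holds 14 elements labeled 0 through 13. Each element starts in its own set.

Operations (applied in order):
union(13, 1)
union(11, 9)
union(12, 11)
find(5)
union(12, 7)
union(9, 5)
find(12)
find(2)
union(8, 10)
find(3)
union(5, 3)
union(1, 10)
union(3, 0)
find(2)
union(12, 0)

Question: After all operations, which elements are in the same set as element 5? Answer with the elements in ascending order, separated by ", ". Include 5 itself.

Answer: 0, 3, 5, 7, 9, 11, 12

Derivation:
Step 1: union(13, 1) -> merged; set of 13 now {1, 13}
Step 2: union(11, 9) -> merged; set of 11 now {9, 11}
Step 3: union(12, 11) -> merged; set of 12 now {9, 11, 12}
Step 4: find(5) -> no change; set of 5 is {5}
Step 5: union(12, 7) -> merged; set of 12 now {7, 9, 11, 12}
Step 6: union(9, 5) -> merged; set of 9 now {5, 7, 9, 11, 12}
Step 7: find(12) -> no change; set of 12 is {5, 7, 9, 11, 12}
Step 8: find(2) -> no change; set of 2 is {2}
Step 9: union(8, 10) -> merged; set of 8 now {8, 10}
Step 10: find(3) -> no change; set of 3 is {3}
Step 11: union(5, 3) -> merged; set of 5 now {3, 5, 7, 9, 11, 12}
Step 12: union(1, 10) -> merged; set of 1 now {1, 8, 10, 13}
Step 13: union(3, 0) -> merged; set of 3 now {0, 3, 5, 7, 9, 11, 12}
Step 14: find(2) -> no change; set of 2 is {2}
Step 15: union(12, 0) -> already same set; set of 12 now {0, 3, 5, 7, 9, 11, 12}
Component of 5: {0, 3, 5, 7, 9, 11, 12}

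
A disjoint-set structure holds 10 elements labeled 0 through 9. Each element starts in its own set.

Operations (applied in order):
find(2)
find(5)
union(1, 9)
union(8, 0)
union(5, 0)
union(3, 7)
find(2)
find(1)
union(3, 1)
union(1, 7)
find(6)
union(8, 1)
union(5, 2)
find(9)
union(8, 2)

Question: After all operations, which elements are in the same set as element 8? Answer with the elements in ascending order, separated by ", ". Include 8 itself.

Step 1: find(2) -> no change; set of 2 is {2}
Step 2: find(5) -> no change; set of 5 is {5}
Step 3: union(1, 9) -> merged; set of 1 now {1, 9}
Step 4: union(8, 0) -> merged; set of 8 now {0, 8}
Step 5: union(5, 0) -> merged; set of 5 now {0, 5, 8}
Step 6: union(3, 7) -> merged; set of 3 now {3, 7}
Step 7: find(2) -> no change; set of 2 is {2}
Step 8: find(1) -> no change; set of 1 is {1, 9}
Step 9: union(3, 1) -> merged; set of 3 now {1, 3, 7, 9}
Step 10: union(1, 7) -> already same set; set of 1 now {1, 3, 7, 9}
Step 11: find(6) -> no change; set of 6 is {6}
Step 12: union(8, 1) -> merged; set of 8 now {0, 1, 3, 5, 7, 8, 9}
Step 13: union(5, 2) -> merged; set of 5 now {0, 1, 2, 3, 5, 7, 8, 9}
Step 14: find(9) -> no change; set of 9 is {0, 1, 2, 3, 5, 7, 8, 9}
Step 15: union(8, 2) -> already same set; set of 8 now {0, 1, 2, 3, 5, 7, 8, 9}
Component of 8: {0, 1, 2, 3, 5, 7, 8, 9}

Answer: 0, 1, 2, 3, 5, 7, 8, 9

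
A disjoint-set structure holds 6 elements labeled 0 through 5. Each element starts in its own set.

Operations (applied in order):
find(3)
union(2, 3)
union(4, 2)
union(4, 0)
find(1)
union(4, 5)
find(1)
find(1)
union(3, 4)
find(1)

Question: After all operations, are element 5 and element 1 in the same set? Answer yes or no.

Step 1: find(3) -> no change; set of 3 is {3}
Step 2: union(2, 3) -> merged; set of 2 now {2, 3}
Step 3: union(4, 2) -> merged; set of 4 now {2, 3, 4}
Step 4: union(4, 0) -> merged; set of 4 now {0, 2, 3, 4}
Step 5: find(1) -> no change; set of 1 is {1}
Step 6: union(4, 5) -> merged; set of 4 now {0, 2, 3, 4, 5}
Step 7: find(1) -> no change; set of 1 is {1}
Step 8: find(1) -> no change; set of 1 is {1}
Step 9: union(3, 4) -> already same set; set of 3 now {0, 2, 3, 4, 5}
Step 10: find(1) -> no change; set of 1 is {1}
Set of 5: {0, 2, 3, 4, 5}; 1 is not a member.

Answer: no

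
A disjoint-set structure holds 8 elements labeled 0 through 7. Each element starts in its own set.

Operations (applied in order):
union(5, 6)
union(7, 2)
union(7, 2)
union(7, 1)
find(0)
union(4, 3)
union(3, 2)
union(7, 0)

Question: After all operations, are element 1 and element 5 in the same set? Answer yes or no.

Answer: no

Derivation:
Step 1: union(5, 6) -> merged; set of 5 now {5, 6}
Step 2: union(7, 2) -> merged; set of 7 now {2, 7}
Step 3: union(7, 2) -> already same set; set of 7 now {2, 7}
Step 4: union(7, 1) -> merged; set of 7 now {1, 2, 7}
Step 5: find(0) -> no change; set of 0 is {0}
Step 6: union(4, 3) -> merged; set of 4 now {3, 4}
Step 7: union(3, 2) -> merged; set of 3 now {1, 2, 3, 4, 7}
Step 8: union(7, 0) -> merged; set of 7 now {0, 1, 2, 3, 4, 7}
Set of 1: {0, 1, 2, 3, 4, 7}; 5 is not a member.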